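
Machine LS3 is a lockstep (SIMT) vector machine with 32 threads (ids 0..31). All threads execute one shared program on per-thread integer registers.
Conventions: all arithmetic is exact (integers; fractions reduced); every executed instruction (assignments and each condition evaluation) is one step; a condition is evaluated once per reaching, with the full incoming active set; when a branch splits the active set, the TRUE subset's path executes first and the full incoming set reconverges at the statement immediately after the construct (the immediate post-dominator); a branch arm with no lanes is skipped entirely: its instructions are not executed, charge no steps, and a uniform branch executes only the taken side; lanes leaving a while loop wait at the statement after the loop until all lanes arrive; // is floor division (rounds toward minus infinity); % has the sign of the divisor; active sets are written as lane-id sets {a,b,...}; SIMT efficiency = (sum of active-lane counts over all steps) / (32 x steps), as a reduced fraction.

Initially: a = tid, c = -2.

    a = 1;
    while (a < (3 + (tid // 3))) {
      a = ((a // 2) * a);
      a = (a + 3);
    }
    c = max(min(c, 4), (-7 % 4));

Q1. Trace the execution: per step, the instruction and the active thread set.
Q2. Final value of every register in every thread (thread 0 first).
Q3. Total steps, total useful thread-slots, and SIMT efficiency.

step 0: a <- 1                       {0,1,2,3,4,5,6,7,8,9,10,11,12,13,14,15,16,17,18,19,20,21,22,23,24,25,26,27,28,29,30,31}
step 1: eval (a < (3 + (tid // 3)))  {0,1,2,3,4,5,6,7,8,9,10,11,12,13,14,15,16,17,18,19,20,21,22,23,24,25,26,27,28,29,30,31}
step 2: a <- ((a // 2) * a)          {0,1,2,3,4,5,6,7,8,9,10,11,12,13,14,15,16,17,18,19,20,21,22,23,24,25,26,27,28,29,30,31}
step 3: a <- (a + 3)                 {0,1,2,3,4,5,6,7,8,9,10,11,12,13,14,15,16,17,18,19,20,21,22,23,24,25,26,27,28,29,30,31}
step 4: eval (a < (3 + (tid // 3)))  {0,1,2,3,4,5,6,7,8,9,10,11,12,13,14,15,16,17,18,19,20,21,22,23,24,25,26,27,28,29,30,31}
step 5: a <- ((a // 2) * a)          {3,4,5,6,7,8,9,10,11,12,13,14,15,16,17,18,19,20,21,22,23,24,25,26,27,28,29,30,31}
step 6: a <- (a + 3)                 {3,4,5,6,7,8,9,10,11,12,13,14,15,16,17,18,19,20,21,22,23,24,25,26,27,28,29,30,31}
step 7: eval (a < (3 + (tid // 3)))  {3,4,5,6,7,8,9,10,11,12,13,14,15,16,17,18,19,20,21,22,23,24,25,26,27,28,29,30,31}
step 8: a <- ((a // 2) * a)          {12,13,14,15,16,17,18,19,20,21,22,23,24,25,26,27,28,29,30,31}
step 9: a <- (a + 3)                 {12,13,14,15,16,17,18,19,20,21,22,23,24,25,26,27,28,29,30,31}
step 10: eval (a < (3 + (tid // 3)))  {12,13,14,15,16,17,18,19,20,21,22,23,24,25,26,27,28,29,30,31}
step 11: c <- max(min(c, 4), (-7 % 4)) {0,1,2,3,4,5,6,7,8,9,10,11,12,13,14,15,16,17,18,19,20,21,22,23,24,25,26,27,28,29,30,31}

Answer: 12 steps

a: 3,3,3,6,6,6,6,6,6,6,6,6,21,21,21,21,21,21,21,21,21,21,21,21,21,21,21,21,21,21,21,21
c: 1,1,1,1,1,1,1,1,1,1,1,1,1,1,1,1,1,1,1,1,1,1,1,1,1,1,1,1,1,1,1,1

steps = 12; useful = 339; efficiency = 339/384 = 113/128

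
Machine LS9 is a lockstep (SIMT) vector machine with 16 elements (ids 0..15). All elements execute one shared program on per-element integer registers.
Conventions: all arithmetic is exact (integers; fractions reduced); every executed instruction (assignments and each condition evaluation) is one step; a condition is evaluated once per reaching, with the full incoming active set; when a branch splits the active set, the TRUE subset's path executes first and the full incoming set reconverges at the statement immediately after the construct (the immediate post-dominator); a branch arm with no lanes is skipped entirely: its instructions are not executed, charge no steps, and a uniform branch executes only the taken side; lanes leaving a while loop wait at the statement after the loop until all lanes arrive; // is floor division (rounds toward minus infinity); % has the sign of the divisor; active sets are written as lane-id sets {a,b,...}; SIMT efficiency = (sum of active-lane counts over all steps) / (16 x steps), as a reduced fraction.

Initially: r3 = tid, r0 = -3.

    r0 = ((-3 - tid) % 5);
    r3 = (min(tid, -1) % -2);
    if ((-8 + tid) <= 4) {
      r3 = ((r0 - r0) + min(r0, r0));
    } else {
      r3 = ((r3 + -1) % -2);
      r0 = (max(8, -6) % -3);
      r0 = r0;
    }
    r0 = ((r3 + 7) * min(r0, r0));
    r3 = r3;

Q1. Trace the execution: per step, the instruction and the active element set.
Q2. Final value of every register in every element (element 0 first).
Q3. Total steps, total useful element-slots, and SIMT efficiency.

step 0: r0 <- ((-3 - tid) % 5)       {0,1,2,3,4,5,6,7,8,9,10,11,12,13,14,15}
step 1: r3 <- (min(tid, -1) % -2)    {0,1,2,3,4,5,6,7,8,9,10,11,12,13,14,15}
step 2: eval ((-8 + tid) <= 4)       {0,1,2,3,4,5,6,7,8,9,10,11,12,13,14,15}
step 3: r3 <- ((r0 - r0) + min(r0, r0)) {0,1,2,3,4,5,6,7,8,9,10,11,12}
step 4: r3 <- ((r3 + -1) % -2)       {13,14,15}
step 5: r0 <- (max(8, -6) % -3)      {13,14,15}
step 6: r0 <- r0                     {13,14,15}
step 7: r0 <- ((r3 + 7) * min(r0, r0)) {0,1,2,3,4,5,6,7,8,9,10,11,12,13,14,15}
step 8: r3 <- r3                     {0,1,2,3,4,5,6,7,8,9,10,11,12,13,14,15}

Answer: 9 steps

r3: 2,1,0,4,3,2,1,0,4,3,2,1,0,0,0,0
r0: 18,8,0,44,30,18,8,0,44,30,18,8,0,-7,-7,-7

steps = 9; useful = 102; efficiency = 102/144 = 17/24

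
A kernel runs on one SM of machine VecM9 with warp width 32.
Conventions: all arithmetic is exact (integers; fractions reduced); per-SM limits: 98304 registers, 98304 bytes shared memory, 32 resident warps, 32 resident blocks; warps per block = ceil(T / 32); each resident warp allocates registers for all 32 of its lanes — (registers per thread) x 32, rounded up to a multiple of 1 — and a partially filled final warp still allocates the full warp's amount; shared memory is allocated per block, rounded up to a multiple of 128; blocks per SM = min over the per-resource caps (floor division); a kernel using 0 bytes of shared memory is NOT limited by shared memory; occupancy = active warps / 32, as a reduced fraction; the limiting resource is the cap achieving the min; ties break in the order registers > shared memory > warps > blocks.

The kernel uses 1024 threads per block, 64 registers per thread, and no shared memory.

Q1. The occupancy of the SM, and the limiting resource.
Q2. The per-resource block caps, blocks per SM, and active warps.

Answer: occupancy 1, limited by registers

registers: 1 block
shared memory: no limit (kernel uses none)
warps: 1 block
blocks: 32 blocks

Answer: 1 block, 32 active warps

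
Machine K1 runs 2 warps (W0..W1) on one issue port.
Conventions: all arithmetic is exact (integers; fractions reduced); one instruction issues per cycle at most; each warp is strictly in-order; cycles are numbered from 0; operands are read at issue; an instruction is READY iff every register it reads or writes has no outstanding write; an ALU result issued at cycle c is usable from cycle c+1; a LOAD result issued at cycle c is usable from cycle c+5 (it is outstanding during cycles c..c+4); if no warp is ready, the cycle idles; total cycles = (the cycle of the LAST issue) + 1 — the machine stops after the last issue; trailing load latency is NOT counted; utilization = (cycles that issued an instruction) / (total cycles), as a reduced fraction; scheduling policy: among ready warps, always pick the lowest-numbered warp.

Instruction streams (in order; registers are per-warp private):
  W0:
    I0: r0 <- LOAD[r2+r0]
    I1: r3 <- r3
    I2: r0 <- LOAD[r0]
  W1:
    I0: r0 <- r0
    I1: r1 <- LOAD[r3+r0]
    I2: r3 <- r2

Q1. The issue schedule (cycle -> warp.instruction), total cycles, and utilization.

cycle 0: W0.I0
cycle 1: W0.I1
cycle 2: W1.I0
cycle 3: W1.I1
cycle 4: W1.I2
cycle 5: W0.I2

Answer: 6 cycles, utilization 1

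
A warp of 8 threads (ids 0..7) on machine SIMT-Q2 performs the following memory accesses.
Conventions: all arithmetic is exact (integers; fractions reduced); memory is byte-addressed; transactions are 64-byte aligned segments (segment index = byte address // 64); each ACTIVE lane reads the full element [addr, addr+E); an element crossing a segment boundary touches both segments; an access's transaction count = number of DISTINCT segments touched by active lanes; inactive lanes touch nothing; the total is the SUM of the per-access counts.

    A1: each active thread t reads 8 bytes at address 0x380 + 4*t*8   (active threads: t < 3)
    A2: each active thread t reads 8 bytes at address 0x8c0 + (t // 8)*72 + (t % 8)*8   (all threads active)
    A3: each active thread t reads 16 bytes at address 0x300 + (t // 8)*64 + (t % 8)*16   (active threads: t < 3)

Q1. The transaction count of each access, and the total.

A1: 2 transactions
A2: 1 transaction
A3: 1 transaction

Answer: 2,1,1; total 4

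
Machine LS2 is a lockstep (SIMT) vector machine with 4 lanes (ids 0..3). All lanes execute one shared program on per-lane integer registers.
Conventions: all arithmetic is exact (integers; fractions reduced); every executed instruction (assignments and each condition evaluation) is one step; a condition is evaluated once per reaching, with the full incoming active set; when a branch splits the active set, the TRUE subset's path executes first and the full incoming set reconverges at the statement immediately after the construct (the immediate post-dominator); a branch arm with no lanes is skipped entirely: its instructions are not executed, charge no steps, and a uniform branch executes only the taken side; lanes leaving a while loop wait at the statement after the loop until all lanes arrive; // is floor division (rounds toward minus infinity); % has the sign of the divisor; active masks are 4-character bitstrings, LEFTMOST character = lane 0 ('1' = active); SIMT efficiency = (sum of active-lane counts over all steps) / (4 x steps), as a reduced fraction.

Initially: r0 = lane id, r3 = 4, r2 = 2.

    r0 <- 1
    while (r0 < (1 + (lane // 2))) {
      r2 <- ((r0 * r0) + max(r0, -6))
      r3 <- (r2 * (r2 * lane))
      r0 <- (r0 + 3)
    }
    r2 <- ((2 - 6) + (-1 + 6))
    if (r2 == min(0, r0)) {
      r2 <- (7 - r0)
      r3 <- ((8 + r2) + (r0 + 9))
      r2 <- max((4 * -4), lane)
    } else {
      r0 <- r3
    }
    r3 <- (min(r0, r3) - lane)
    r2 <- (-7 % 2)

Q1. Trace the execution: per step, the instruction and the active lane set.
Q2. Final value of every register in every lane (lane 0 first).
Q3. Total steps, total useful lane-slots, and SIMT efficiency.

step 0: r0 <- 1                      1111
step 1: eval (r0 < (1 + (lane // 2))) 1111
step 2: r2 <- ((r0 * r0) + max(r0, -6)) 0011
step 3: r3 <- (r2 * (r2 * lane))     0011
step 4: r0 <- (r0 + 3)               0011
step 5: eval (r0 < (1 + (lane // 2))) 0011
step 6: r2 <- ((2 - 6) + (-1 + 6))   1111
step 7: eval (r2 == min(0, r0))      1111
step 8: r0 <- r3                     1111
step 9: r3 <- (min(r0, r3) - lane)   1111
step 10: r2 <- (-7 % 2)               1111

Answer: 11 steps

r0: 4,4,8,12
r3: 4,3,6,9
r2: 1,1,1,1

steps = 11; useful = 36; efficiency = 36/44 = 9/11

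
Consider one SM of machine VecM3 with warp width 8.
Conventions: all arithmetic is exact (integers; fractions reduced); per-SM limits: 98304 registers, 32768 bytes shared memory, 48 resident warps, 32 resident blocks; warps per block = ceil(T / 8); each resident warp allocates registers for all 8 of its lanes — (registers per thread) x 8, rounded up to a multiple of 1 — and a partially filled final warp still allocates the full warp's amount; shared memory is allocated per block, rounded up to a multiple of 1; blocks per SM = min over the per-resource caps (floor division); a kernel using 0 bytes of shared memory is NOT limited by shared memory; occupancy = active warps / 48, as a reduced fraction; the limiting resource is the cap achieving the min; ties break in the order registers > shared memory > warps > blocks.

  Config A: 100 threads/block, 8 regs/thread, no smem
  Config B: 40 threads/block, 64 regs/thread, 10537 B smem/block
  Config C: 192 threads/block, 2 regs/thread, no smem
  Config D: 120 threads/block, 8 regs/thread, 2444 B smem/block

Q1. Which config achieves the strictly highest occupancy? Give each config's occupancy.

occupancies: A 13/16, B 5/16, C 1, D 15/16

Answer: C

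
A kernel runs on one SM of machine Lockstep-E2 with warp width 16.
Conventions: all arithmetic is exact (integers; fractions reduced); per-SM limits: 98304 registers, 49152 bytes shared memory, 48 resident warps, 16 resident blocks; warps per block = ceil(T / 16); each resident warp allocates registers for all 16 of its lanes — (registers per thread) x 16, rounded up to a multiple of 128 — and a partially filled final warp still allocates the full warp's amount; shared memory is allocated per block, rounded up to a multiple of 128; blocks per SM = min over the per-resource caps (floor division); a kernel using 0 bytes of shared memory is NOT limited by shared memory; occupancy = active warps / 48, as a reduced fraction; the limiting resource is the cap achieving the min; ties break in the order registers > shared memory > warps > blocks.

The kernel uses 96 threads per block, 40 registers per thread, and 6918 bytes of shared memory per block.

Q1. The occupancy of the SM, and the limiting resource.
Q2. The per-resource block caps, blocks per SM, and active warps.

Answer: occupancy 3/4, limited by shared memory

registers: 25 blocks
shared memory: 6 blocks
warps: 8 blocks
blocks: 16 blocks

Answer: 6 blocks, 36 active warps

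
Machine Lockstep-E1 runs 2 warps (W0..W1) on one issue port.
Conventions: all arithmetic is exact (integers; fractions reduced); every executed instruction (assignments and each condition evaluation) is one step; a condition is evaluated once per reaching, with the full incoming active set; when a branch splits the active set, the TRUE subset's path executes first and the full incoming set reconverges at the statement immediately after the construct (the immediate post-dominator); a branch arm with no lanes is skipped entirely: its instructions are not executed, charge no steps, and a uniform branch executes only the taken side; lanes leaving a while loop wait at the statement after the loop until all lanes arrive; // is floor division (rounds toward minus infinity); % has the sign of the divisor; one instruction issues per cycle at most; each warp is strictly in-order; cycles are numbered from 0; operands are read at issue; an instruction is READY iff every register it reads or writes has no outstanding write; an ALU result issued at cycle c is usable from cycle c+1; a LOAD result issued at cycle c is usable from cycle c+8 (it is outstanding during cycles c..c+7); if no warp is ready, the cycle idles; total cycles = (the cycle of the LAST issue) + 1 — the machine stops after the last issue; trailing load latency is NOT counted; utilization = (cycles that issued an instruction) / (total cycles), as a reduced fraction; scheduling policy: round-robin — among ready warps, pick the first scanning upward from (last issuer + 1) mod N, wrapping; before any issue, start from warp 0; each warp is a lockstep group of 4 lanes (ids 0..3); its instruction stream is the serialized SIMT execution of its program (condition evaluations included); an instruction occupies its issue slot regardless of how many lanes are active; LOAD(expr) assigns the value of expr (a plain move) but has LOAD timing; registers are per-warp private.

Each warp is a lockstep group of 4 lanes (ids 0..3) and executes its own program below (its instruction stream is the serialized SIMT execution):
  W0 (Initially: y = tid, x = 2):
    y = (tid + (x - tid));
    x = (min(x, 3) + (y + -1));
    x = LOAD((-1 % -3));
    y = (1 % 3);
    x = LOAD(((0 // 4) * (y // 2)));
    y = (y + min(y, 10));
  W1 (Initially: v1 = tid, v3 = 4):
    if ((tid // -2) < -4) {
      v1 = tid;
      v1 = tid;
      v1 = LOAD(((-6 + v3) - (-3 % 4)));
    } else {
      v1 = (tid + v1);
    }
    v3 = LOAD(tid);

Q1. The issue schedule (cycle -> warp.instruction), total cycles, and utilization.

cycle 0: W0.I0
cycle 1: W1.I0
cycle 2: W0.I1
cycle 3: W1.I1
cycle 4: W0.I2
cycle 5: W1.I2
cycle 6: W0.I3
cycle 7: idle
cycle 8: idle
cycle 9: idle
cycle 10: idle
cycle 11: idle
cycle 12: W0.I4
cycle 13: W0.I5

Answer: 14 cycles, utilization 9/14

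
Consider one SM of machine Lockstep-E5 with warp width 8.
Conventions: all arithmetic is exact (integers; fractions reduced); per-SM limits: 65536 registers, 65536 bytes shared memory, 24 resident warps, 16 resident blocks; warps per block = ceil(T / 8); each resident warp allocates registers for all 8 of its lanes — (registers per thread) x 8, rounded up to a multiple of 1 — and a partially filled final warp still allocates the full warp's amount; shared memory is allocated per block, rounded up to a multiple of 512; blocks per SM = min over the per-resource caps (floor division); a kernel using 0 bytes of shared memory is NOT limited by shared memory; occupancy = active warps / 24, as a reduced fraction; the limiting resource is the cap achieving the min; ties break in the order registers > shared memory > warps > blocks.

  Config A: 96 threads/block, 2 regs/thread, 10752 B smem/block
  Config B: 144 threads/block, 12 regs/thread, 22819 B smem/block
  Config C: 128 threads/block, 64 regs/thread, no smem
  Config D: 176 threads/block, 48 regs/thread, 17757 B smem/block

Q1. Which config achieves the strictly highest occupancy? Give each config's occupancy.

occupancies: A 1, B 3/4, C 2/3, D 11/12

Answer: A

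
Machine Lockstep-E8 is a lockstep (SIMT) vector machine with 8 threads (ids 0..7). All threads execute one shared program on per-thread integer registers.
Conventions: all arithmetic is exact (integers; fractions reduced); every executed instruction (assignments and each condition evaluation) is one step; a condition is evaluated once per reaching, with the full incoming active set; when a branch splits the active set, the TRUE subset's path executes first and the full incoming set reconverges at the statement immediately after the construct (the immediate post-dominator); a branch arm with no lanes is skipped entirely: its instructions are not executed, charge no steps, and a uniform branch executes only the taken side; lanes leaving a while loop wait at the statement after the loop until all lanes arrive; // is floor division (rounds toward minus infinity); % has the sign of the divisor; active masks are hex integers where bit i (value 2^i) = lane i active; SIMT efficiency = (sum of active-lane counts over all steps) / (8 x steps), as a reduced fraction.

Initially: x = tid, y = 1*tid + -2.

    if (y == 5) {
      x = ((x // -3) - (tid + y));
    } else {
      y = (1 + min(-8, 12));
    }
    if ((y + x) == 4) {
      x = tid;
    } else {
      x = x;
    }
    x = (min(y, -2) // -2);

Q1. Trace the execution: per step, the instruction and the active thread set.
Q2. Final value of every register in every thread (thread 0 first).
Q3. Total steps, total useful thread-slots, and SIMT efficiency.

step 0: eval (y == 5)                0xff
step 1: x <- ((x // -3) - (tid + y)) 0x80
step 2: y <- (1 + min(-8, 12))       0x7f
step 3: eval ((y + x) == 4)          0xff
step 4: x <- x                       0xff
step 5: x <- (min(y, -2) // -2)      0xff

Answer: 6 steps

x: 3,3,3,3,3,3,3,1
y: -7,-7,-7,-7,-7,-7,-7,5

steps = 6; useful = 40; efficiency = 40/48 = 5/6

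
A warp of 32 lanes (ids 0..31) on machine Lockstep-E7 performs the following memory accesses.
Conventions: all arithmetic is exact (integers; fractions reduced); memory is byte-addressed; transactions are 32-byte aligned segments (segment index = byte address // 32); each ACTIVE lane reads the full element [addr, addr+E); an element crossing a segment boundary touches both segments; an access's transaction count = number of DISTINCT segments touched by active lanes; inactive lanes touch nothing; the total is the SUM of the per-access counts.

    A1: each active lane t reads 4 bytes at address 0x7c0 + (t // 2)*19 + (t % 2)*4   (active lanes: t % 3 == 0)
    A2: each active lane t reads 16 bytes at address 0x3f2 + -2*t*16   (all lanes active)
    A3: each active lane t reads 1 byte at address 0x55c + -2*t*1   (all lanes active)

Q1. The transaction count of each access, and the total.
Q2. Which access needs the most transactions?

A1: 10 transactions
A2: 33 transactions
A3: 3 transactions

Answer: 10,33,3; total 46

Answer: A2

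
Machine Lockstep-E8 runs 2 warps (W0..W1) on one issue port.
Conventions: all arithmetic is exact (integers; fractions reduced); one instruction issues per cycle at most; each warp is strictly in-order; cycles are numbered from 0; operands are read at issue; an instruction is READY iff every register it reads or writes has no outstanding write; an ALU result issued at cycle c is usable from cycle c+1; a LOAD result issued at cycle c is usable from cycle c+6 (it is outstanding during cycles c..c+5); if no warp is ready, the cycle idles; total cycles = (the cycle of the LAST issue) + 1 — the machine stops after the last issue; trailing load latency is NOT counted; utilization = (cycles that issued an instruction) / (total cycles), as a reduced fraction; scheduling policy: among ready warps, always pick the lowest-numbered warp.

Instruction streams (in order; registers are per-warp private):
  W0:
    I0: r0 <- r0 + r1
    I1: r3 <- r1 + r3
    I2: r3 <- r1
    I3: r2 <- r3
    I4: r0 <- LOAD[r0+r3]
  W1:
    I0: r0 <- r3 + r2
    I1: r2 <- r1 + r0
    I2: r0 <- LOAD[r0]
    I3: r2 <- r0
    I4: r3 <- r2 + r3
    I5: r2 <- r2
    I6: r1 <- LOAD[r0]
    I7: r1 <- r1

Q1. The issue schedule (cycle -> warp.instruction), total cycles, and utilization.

cycle 0: W0.I0
cycle 1: W0.I1
cycle 2: W0.I2
cycle 3: W0.I3
cycle 4: W0.I4
cycle 5: W1.I0
cycle 6: W1.I1
cycle 7: W1.I2
cycle 8: idle
cycle 9: idle
cycle 10: idle
cycle 11: idle
cycle 12: idle
cycle 13: W1.I3
cycle 14: W1.I4
cycle 15: W1.I5
cycle 16: W1.I6
cycle 17: idle
cycle 18: idle
cycle 19: idle
cycle 20: idle
cycle 21: idle
cycle 22: W1.I7

Answer: 23 cycles, utilization 13/23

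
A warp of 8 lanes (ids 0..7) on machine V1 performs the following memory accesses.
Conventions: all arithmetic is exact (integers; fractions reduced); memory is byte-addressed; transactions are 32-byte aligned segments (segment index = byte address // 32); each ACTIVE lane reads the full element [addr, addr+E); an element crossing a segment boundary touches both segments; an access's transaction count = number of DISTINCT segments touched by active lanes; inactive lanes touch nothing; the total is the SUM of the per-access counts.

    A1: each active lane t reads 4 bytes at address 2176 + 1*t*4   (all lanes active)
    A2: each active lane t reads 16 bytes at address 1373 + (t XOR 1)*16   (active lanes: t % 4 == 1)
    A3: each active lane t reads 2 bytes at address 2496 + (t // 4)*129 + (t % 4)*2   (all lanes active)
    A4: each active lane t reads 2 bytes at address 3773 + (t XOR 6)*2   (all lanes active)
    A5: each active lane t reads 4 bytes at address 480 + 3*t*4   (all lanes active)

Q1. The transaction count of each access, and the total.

A1: 1 transaction
A2: 4 transactions
A3: 2 transactions
A4: 2 transactions
A5: 3 transactions

Answer: 1,4,2,2,3; total 12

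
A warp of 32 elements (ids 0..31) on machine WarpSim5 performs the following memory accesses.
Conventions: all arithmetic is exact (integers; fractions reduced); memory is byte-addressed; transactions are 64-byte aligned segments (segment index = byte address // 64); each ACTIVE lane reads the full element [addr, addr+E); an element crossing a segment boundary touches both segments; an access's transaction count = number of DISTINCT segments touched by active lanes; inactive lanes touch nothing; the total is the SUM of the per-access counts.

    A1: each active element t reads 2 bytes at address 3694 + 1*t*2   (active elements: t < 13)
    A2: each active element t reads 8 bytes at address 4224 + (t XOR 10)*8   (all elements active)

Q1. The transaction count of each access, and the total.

A1: 2 transactions
A2: 4 transactions

Answer: 2,4; total 6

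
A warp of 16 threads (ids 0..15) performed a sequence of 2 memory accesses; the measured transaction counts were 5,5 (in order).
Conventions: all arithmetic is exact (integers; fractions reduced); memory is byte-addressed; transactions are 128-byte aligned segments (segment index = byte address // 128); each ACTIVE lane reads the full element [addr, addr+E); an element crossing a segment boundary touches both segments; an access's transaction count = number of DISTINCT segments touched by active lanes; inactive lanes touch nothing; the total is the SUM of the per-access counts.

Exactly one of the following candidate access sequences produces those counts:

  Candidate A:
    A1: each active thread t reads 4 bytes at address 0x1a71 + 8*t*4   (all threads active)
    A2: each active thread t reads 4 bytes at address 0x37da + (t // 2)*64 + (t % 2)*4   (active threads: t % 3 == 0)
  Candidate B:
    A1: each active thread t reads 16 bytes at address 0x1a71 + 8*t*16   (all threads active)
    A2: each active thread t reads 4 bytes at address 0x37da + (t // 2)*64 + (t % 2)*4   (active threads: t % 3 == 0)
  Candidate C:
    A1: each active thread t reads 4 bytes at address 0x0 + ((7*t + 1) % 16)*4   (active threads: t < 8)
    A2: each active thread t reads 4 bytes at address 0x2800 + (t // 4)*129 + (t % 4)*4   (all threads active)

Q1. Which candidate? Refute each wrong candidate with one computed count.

B: A1 gives 17 transactions, not 5
C: A1 gives 1 transaction, not 5
A: all counts match (5,5)

Answer: A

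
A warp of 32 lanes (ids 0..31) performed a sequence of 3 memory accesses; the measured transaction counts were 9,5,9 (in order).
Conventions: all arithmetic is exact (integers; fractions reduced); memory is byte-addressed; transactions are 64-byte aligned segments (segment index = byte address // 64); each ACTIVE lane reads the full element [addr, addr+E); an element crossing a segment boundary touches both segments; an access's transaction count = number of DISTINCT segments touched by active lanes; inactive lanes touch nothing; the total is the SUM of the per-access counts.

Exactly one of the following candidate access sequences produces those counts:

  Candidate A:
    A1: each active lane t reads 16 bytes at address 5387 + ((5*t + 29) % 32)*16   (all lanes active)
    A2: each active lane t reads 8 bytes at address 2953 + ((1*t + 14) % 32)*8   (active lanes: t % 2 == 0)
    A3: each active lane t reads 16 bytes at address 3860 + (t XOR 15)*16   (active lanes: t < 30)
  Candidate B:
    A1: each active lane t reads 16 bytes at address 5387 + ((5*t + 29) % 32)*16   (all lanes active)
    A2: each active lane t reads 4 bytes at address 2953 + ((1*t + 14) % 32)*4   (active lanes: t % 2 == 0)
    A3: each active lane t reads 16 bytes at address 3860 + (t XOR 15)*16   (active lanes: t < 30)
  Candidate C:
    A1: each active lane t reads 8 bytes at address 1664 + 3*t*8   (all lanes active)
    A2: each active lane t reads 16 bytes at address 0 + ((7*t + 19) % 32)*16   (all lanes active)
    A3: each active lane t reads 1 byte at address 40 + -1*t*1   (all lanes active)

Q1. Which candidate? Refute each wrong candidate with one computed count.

B: A2 gives 3 transactions, not 5
C: A1 gives 12 transactions, not 9
A: all counts match (9,5,9)

Answer: A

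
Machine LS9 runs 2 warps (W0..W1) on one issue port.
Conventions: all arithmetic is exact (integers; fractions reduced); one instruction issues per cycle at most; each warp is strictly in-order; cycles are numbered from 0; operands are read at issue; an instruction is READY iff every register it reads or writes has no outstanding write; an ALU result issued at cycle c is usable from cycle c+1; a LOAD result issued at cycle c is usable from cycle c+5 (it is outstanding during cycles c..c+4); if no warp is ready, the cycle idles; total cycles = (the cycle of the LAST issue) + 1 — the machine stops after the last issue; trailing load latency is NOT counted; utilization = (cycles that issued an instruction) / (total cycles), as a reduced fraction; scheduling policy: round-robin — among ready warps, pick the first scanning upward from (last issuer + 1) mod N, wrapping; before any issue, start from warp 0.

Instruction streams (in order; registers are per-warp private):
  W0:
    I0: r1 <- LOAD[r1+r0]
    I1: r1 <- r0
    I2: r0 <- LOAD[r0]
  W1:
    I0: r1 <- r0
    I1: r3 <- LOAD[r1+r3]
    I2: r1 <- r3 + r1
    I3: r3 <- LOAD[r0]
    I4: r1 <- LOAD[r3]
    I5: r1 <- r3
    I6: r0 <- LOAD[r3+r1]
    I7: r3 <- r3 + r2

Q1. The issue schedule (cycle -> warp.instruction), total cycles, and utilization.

cycle 0: W0.I0
cycle 1: W1.I0
cycle 2: W1.I1
cycle 3: idle
cycle 4: idle
cycle 5: W0.I1
cycle 6: W0.I2
cycle 7: W1.I2
cycle 8: W1.I3
cycle 9: idle
cycle 10: idle
cycle 11: idle
cycle 12: idle
cycle 13: W1.I4
cycle 14: idle
cycle 15: idle
cycle 16: idle
cycle 17: idle
cycle 18: W1.I5
cycle 19: W1.I6
cycle 20: W1.I7

Answer: 21 cycles, utilization 11/21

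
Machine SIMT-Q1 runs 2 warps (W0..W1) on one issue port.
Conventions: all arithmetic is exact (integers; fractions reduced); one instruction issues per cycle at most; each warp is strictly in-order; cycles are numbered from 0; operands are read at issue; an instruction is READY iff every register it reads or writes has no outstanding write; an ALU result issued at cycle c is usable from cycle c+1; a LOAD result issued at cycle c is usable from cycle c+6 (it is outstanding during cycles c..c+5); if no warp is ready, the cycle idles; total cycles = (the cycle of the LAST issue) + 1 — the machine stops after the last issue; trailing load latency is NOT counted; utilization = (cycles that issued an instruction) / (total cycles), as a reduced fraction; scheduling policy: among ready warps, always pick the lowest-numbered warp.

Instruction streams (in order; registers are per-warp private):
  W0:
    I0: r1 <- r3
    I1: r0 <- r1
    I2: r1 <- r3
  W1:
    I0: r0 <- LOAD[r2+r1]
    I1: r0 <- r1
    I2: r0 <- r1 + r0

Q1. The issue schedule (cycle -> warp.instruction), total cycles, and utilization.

cycle 0: W0.I0
cycle 1: W0.I1
cycle 2: W0.I2
cycle 3: W1.I0
cycle 4: idle
cycle 5: idle
cycle 6: idle
cycle 7: idle
cycle 8: idle
cycle 9: W1.I1
cycle 10: W1.I2

Answer: 11 cycles, utilization 6/11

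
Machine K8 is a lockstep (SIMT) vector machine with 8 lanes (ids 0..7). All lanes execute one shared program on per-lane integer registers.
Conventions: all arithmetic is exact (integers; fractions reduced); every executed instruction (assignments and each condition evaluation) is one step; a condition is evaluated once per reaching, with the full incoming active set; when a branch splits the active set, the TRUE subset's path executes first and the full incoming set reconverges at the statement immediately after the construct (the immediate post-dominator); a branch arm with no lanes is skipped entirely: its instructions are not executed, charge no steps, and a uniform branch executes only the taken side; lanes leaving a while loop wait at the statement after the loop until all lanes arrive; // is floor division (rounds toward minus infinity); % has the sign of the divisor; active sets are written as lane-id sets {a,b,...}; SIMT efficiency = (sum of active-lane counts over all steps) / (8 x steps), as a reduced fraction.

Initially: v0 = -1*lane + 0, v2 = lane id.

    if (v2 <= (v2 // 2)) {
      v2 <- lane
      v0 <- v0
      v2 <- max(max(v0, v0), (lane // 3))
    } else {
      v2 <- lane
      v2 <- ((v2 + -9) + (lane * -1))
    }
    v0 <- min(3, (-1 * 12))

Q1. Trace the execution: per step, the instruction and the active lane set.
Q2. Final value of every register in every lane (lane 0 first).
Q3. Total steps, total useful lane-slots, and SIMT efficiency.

step 0: eval (v2 <= (v2 // 2))       {0,1,2,3,4,5,6,7}
step 1: v2 <- lane                   {0}
step 2: v0 <- v0                     {0}
step 3: v2 <- max(max(v0, v0), (lane // 3)) {0}
step 4: v2 <- lane                   {1,2,3,4,5,6,7}
step 5: v2 <- ((v2 + -9) + (lane * -1)) {1,2,3,4,5,6,7}
step 6: v0 <- min(3, (-1 * 12))      {0,1,2,3,4,5,6,7}

Answer: 7 steps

v0: -12,-12,-12,-12,-12,-12,-12,-12
v2: 0,-9,-9,-9,-9,-9,-9,-9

steps = 7; useful = 33; efficiency = 33/56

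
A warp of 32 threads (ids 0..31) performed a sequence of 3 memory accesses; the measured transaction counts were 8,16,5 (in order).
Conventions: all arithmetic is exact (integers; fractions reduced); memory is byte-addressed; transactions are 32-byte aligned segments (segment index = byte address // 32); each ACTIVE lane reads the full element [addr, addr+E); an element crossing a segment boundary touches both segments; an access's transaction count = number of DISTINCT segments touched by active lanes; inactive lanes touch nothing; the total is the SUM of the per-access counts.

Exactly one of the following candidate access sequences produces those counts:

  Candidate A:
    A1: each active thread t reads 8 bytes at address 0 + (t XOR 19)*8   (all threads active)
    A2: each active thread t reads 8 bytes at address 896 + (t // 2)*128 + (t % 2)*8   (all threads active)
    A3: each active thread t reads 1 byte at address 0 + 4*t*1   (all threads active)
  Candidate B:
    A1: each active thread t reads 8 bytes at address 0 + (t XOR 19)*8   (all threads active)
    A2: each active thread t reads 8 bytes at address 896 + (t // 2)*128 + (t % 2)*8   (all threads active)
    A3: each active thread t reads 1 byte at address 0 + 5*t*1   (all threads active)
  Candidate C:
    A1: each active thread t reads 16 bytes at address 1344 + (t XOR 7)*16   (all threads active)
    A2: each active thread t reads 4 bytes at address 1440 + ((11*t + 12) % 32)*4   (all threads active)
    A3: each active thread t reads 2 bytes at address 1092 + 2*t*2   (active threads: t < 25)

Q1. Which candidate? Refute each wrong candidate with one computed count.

A: A3 gives 4 transactions, not 5
C: A1 gives 16 transactions, not 8
B: all counts match (8,16,5)

Answer: B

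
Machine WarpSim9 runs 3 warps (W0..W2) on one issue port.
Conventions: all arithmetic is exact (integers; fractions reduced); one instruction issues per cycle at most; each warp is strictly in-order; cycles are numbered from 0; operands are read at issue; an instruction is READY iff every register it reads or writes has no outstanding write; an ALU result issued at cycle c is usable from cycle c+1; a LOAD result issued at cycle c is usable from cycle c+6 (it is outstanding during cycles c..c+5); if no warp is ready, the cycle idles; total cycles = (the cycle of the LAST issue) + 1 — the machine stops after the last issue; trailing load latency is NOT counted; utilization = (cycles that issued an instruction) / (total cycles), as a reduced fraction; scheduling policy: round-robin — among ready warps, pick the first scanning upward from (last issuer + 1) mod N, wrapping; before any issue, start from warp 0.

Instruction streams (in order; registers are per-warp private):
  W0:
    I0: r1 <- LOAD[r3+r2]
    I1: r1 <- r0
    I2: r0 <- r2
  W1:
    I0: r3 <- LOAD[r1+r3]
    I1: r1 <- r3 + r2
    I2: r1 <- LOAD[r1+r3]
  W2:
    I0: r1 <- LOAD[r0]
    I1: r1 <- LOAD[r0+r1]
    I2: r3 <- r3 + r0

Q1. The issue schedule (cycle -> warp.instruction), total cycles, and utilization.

cycle 0: W0.I0
cycle 1: W1.I0
cycle 2: W2.I0
cycle 3: idle
cycle 4: idle
cycle 5: idle
cycle 6: W0.I1
cycle 7: W1.I1
cycle 8: W2.I1
cycle 9: W0.I2
cycle 10: W1.I2
cycle 11: W2.I2

Answer: 12 cycles, utilization 3/4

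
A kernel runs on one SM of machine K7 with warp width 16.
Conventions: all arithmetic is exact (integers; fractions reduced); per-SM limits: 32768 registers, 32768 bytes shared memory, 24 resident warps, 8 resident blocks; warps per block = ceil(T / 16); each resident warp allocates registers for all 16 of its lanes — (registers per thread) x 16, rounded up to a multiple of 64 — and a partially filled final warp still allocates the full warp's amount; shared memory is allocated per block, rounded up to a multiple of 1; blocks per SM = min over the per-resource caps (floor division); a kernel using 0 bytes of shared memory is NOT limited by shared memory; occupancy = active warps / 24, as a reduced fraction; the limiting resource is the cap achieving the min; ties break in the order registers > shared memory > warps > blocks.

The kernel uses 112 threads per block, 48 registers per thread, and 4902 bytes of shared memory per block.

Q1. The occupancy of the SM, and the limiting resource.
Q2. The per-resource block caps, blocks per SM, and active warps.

Answer: occupancy 7/8, limited by warps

registers: 6 blocks
shared memory: 6 blocks
warps: 3 blocks
blocks: 8 blocks

Answer: 3 blocks, 21 active warps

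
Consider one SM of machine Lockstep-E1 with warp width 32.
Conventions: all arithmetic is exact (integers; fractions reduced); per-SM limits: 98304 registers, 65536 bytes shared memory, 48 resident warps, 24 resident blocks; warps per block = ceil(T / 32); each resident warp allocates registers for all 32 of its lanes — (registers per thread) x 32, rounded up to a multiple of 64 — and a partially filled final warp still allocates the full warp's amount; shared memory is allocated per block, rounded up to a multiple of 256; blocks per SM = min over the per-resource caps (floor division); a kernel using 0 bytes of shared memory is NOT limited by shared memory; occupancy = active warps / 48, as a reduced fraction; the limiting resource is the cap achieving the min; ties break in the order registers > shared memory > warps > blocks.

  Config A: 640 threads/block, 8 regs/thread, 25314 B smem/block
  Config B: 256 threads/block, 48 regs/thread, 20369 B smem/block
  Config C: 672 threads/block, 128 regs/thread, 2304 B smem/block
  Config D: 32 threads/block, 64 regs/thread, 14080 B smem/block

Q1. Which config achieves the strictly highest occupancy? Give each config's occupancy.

occupancies: A 5/6, B 1/2, C 7/16, D 1/12

Answer: A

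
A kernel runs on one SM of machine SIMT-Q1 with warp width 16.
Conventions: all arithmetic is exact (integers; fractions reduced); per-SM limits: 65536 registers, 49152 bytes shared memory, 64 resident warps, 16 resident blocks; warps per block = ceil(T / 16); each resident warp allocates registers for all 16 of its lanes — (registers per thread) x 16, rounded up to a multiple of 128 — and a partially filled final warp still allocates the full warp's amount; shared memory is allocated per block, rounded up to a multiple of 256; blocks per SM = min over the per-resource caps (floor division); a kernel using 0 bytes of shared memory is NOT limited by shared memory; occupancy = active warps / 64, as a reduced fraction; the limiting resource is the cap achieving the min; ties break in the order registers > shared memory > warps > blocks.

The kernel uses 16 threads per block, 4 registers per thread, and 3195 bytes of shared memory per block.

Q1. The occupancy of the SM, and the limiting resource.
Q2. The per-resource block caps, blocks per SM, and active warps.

Answer: occupancy 7/32, limited by shared memory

registers: 512 blocks
shared memory: 14 blocks
warps: 64 blocks
blocks: 16 blocks

Answer: 14 blocks, 14 active warps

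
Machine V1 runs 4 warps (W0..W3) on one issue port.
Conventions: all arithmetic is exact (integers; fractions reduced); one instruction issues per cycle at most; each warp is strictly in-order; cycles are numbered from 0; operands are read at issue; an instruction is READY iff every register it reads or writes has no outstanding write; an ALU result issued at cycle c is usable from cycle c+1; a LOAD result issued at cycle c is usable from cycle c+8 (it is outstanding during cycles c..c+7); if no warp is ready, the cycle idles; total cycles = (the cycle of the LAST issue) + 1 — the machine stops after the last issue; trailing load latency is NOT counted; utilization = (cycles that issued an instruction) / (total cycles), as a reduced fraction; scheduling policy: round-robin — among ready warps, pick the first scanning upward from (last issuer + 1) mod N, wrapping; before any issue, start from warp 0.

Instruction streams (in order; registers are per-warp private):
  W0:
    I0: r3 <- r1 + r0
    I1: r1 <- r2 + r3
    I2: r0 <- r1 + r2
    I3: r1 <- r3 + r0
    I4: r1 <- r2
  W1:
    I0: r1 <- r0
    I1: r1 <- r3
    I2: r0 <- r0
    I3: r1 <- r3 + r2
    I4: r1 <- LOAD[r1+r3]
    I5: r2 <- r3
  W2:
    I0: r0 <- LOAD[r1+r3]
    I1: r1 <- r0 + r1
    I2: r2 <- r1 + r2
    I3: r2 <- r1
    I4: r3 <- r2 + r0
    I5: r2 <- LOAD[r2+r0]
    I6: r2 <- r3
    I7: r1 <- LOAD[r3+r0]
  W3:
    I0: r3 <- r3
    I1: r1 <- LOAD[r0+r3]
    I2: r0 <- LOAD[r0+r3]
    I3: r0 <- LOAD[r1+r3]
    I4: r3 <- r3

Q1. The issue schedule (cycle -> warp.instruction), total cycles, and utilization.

cycle 0: W0.I0
cycle 1: W1.I0
cycle 2: W2.I0
cycle 3: W3.I0
cycle 4: W0.I1
cycle 5: W1.I1
cycle 6: W3.I1
cycle 7: W0.I2
cycle 8: W1.I2
cycle 9: W3.I2
cycle 10: W0.I3
cycle 11: W1.I3
cycle 12: W2.I1
cycle 13: W0.I4
cycle 14: W1.I4
cycle 15: W2.I2
cycle 16: W1.I5
cycle 17: W2.I3
cycle 18: W3.I3
cycle 19: W2.I4
cycle 20: W3.I4
cycle 21: W2.I5
cycle 22: idle
cycle 23: idle
cycle 24: idle
cycle 25: idle
cycle 26: idle
cycle 27: idle
cycle 28: idle
cycle 29: W2.I6
cycle 30: W2.I7

Answer: 31 cycles, utilization 24/31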